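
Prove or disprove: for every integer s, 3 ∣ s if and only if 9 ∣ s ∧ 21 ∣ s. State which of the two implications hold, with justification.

Only the converse holds.

[⇒] This fails: take s = 3. Certainly 3 ∣ 3, but 9 ∤ 3.

[⇐] Suppose 9 ∣ s and 21 ∣ s. Any common multiple of 9 and 21 is a multiple of their lcm; here lcm(9, 21) = 9·21/gcd(9, 21) = 189/3 = 63, so 63 ∣ s. Since 3 ∣ 63, it follows that 3 ∣ s.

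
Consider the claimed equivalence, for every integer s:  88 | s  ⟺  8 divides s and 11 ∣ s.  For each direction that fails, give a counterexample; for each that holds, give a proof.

Both directions hold; the statement is true.

(⇒) If 88 ∣ s, write s = 88q. Since 88 = 11·8, s = 8·(11q), so 8 ∣ s; and since 88 = 8·11, s = 11·(8q), so 11 ∣ s.

(⇐) Suppose 8 ∣ s and 11 ∣ s. Any common multiple of 8 and 11 is a multiple of their lcm; here gcd(8, 11) = 1, so lcm(8, 11) = 8·11 = 88, so 88 ∣ s.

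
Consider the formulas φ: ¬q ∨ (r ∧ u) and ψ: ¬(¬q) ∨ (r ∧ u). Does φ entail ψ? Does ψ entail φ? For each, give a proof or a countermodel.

[⇒] This fails. Under r = F, q = F, u = F, the left side is true but the right side is false.

[⇐] This fails. Under r = F, q = T, u = F, the left side is false but the right side is true.

Neither implication holds.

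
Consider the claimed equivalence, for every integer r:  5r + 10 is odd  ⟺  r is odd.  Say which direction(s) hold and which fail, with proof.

Both implications hold.

Converse. Suppose r is odd; write r = 2j + 1. Then 5r + 10 = 5·(2j + 1) + 10 = 2·5j + 15, which is odd.

Forward direction. Suppose 5r + 10 is odd. Since 5 is odd, 5r and r have the same parity, so 5r + 10 ≡ r + 10 (mod 2). As 10 is even, 5r + 10 is odd exactly when r is odd. Thus r is odd.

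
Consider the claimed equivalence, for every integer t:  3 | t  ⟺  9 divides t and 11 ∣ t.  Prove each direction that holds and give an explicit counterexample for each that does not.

(⟹) This fails: take t = 3. Certainly 3 ∣ 3, but 9 ∤ 3.

(⟸) Suppose 9 ∣ t and 11 ∣ t. Any common multiple of 9 and 11 is a multiple of their lcm; here gcd(9, 11) = 1, so lcm(9, 11) = 9·11 = 99, so 99 ∣ t. Since 3 ∣ 99, it follows that 3 ∣ t.

Not equivalent: only (⇐) holds.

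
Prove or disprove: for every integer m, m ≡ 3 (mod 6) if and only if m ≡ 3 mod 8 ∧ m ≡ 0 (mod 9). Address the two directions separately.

Not equivalent: only (⇐) holds.

(⇒) This fails: m = 33 gives 33 ≡ 3 (mod 6) but 33 ≡ 1 (mod 8), so the conjunction on the right does not hold.

(⇐) Conversely, if m ≡ 3 (mod 8) and m ≡ 0 (mod 9), then by the Chinese remainder theorem m ≡ 27 (mod 72). Since 27 ≡ 3 (mod 6) and 6 ∣ 72, we get m ≡ 3 (mod 6).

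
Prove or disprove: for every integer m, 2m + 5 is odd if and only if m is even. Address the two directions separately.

Only the reverse direction holds.

[⇐] Suppose m is even. Since 2 is even, 2m is even for every m, so 2m + 5 has the same parity as 5, which is odd. Hence 2m + 5 is odd.

[⇒] This fails: take m = 1. Then 2m + 5 = 7, which is odd, yet m = 1 is odd, not even.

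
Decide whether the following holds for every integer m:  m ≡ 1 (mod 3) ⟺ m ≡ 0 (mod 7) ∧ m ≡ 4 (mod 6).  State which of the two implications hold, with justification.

The forward direction fails; the converse holds.

(→) This fails: m = 1 gives 1 ≡ 1 (mod 3) but 1 ≡ 1 (mod 7), so the conjunction on the right does not hold.

(←) Conversely, if m ≡ 0 (mod 7) and m ≡ 4 (mod 6), then by the Chinese remainder theorem m ≡ 28 (mod 42). Since 28 ≡ 1 (mod 3) and 3 ∣ 42, we get m ≡ 1 (mod 3).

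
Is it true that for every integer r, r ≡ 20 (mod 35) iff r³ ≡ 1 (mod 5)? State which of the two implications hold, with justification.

Neither direction holds.

(⟹) This fails: take r = 20. Then 20 ≡ 20 (mod 35), but 20³ = 8000 ≡ 0 (mod 5), not 1.

(⟸) This fails: take r = 1. Then 1³ = 1 ≡ 1 (mod 5), yet 1 ≡ 1 (mod 35), not 20.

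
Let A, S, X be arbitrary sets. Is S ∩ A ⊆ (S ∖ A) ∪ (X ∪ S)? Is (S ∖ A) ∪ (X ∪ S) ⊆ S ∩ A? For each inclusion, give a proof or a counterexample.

Reverse inclusion. This inclusion fails. Take A = ∅, S = {1}, X = ∅; then 1 ∈ (S ∖ A) ∪ (X ∪ S) but 1 ∉ S ∩ A.

Forward inclusion. Let x ∈ S ∩ A. Then either x ∈ A ∩ S and x ∉ X; or x ∈ A ∩ S ∩ X. In each case x ∈ (S ∖ A) ∪ (X ∪ S), so S ∩ A ⊆ (S ∖ A) ∪ (X ∪ S).

(⊆) holds; (⊇) fails.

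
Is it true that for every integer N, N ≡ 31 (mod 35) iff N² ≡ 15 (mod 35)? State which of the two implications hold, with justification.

Neither implication holds.

(⇒) This fails: take N = 31. Then 31 ≡ 31 (mod 35), but 31² = 961 ≡ 16 (mod 35), not 15.

(⇐) This fails: take N = 15. Then 15² = 225 ≡ 15 (mod 35), yet 15 ≡ 15 (mod 35), not 31.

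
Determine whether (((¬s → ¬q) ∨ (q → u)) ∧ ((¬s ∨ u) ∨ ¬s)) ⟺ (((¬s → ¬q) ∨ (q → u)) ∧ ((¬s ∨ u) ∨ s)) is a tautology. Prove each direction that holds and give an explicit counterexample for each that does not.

Only the forward implication holds.

[⇒] Assume the antecedent. If u is true, the consequent reduces to true regardless of the other variables. If u is false, the antecedent forces (u = F, q = F, s = F), and the consequent holds there. Either way the consequent holds.

[⇐] This fails. Under u = F, q = F, s = T, the left side is false but the right side is true.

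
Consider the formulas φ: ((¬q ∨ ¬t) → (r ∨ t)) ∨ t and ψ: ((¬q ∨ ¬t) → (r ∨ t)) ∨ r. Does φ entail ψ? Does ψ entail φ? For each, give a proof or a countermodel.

[⇒] Assume the antecedent. If r is true, ((¬q ∨ ¬t) → (r ∨ t)) ∨ r reduces to true regardless of the other variables. If r is false, the antecedent forces (r = F, t = T, q = F) or (r = F, t = T, q = T), and ((¬q ∨ ¬t) → (r ∨ t)) ∨ r holds there. Either way ((¬q ∨ ¬t) → (r ∨ t)) ∨ r holds.

[⇐] Assume the antecedent. If r is true, ((¬q ∨ ¬t) → (r ∨ t)) ∨ t reduces to true regardless of the other variables. If r is false, the antecedent forces (r = F, t = T, q = F) or (r = F, t = T, q = T), and ((¬q ∨ ¬t) → (r ∨ t)) ∨ t holds there. Either way ((¬q ∨ ¬t) → (r ∨ t)) ∨ t holds.

The biconditional holds.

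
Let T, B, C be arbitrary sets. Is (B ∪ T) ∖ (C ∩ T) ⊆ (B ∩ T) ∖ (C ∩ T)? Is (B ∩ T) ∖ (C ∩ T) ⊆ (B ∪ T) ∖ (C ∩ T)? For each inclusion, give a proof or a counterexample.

Forward inclusion. This inclusion fails. Take T = {1}, B = ∅, C = ∅; then 1 ∈ (B ∪ T) ∖ (C ∩ T) but 1 ∉ (B ∩ T) ∖ (C ∩ T).

Reverse inclusion. Let x ∈ (B ∩ T) ∖ (C ∩ T). Then x ∈ T ∩ B and x ∉ C, from which x ∈ (B ∪ T) ∖ (C ∩ T).

Only the reverse inclusion holds.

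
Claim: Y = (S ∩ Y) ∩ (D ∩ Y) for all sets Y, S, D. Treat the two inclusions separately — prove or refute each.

(⊆) fails; (⊇) holds.

Forward inclusion. This inclusion fails. Take Y = {1}, S = ∅, D = ∅; then 1 ∈ Y but 1 ∉ (S ∩ Y) ∩ (D ∩ Y).

Reverse inclusion. Let x ∈ (S ∩ Y) ∩ (D ∩ Y). Then x ∈ Y ∩ S ∩ D, from which x ∈ Y.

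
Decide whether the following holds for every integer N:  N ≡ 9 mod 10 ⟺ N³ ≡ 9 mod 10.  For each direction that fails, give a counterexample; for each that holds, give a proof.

Both directions hold; the statement is true.

[⇒] Suppose N ≡ 9 mod 10. Write N = 10j + 9. Then (10j + 9)³ = 1000j³ + 2700j² + 2430j + 729 = 10(100j³ + 270j² + 243j + 72) + 9, so N³ ≡ 9 (mod 10).

[⇐] Conversely, suppose N³ ≡ 9 (mod 10). The only residue r in {0, …, 9} with r³ ≡ 9 (mod 10) is r = 9, so N ≡ 9 (mod 10).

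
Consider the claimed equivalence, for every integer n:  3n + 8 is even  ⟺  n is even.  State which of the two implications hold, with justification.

Both directions hold.

(⇒) Suppose 3n + 8 is even. Since 3 is odd, 3n and n have the same parity, so 3n + 8 ≡ n + 8 (mod 2). As 8 is even, 3n + 8 is even exactly when n is even. Thus n is even.

(⇐) Conversely, suppose n is even; write n = 2j. Then 3n + 8 = 3·(2j) + 8 = 2·3j + 8, which is even.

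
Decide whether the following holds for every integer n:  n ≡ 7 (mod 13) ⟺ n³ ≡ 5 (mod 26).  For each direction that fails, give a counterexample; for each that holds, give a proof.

Neither direction holds.

(→) This fails: take n = 20. Then 20 ≡ 7 (mod 13), but 20³ = 8000 ≡ 18 (mod 26), not 5.

(←) This fails: take n = 11. Then 11³ = 1331 ≡ 5 (mod 26), yet 11 ≡ 11 (mod 13), not 7.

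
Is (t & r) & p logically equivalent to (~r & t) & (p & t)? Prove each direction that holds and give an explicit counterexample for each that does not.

(⟹) This fails. Under p = T, t = T, r = T, the left side is true but the right side is false.

(⟸) This fails. Under p = T, t = T, r = F, the left side is false but the right side is true.

(⇒) fails and (⇐) fails.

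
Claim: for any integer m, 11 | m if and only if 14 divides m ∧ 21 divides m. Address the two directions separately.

Forward direction. This fails: take m = 11. Certainly 11 ∣ 11, but 14 ∤ 11.

Converse. This fails: take m = 42. Both 14 ∣ 42 and 21 ∣ 42, yet 42 is not a multiple of 11 (since 42 = 3·11 + 9), so 11 ∤ 42.

(⇒) fails and (⇐) fails.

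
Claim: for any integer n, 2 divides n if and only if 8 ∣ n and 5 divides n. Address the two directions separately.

[⇐] Suppose 8 ∣ n and 5 ∣ n. Any common multiple of 8 and 5 is a multiple of their lcm; here gcd(8, 5) = 1, so lcm(8, 5) = 8·5 = 40, so 40 ∣ n. Since 2 ∣ 40, it follows that 2 ∣ n.

[⇒] This fails: take n = 2. Certainly 2 ∣ 2, but 8 ∤ 2.

The forward direction fails; the converse holds.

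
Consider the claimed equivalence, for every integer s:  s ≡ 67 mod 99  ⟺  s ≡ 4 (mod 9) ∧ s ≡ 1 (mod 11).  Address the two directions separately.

(⟹) Suppose s ≡ 67 (mod 99); write s = 99j + 67. Since 9 ∣ 99, reducing mod 9 gives s ≡ 67 ≡ 4 (mod 9); since 11 ∣ 99, reducing mod 11 gives s ≡ 67 ≡ 1 (mod 11).

(⟸) Conversely, if s ≡ 4 (mod 9) and s ≡ 1 (mod 11), then by the Chinese remainder theorem s ≡ 67 (mod 99). This is exactly s ≡ 67 (mod 99).

Both directions hold; the statement is true.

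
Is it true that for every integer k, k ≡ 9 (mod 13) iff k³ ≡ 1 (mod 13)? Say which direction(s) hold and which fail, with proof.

Forward direction. Suppose k ≡ 9 (mod 13). Write k = 13j + 9. Then (13j + 9)³ = 2197j³ + 4563j² + 3159j + 729 = 13(169j³ + 351j² + 243j + 56) + 1, so k³ ≡ 1 (mod 13).

Converse. This fails: take k = 1. Then 1³ = 1 ≡ 1 (mod 13), yet 1 ≡ 1 (mod 13), not 9.

The forward direction holds; the converse fails.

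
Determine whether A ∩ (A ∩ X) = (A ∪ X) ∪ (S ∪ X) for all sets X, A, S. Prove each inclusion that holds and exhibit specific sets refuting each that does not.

Forward inclusion. Let x ∈ A ∩ (A ∩ X). Then either x ∈ X ∩ A and x ∉ S; or x ∈ X ∩ A ∩ S. In each case x ∈ (A ∪ X) ∪ (S ∪ X), so A ∩ (A ∩ X) ⊆ (A ∪ X) ∪ (S ∪ X).

Reverse inclusion. This inclusion fails. Take X = {1}, A = ∅, S = ∅; then 1 ∈ (A ∪ X) ∪ (S ∪ X) but 1 ∉ A ∩ (A ∩ X).

The sets are not equal: only the forward inclusion holds.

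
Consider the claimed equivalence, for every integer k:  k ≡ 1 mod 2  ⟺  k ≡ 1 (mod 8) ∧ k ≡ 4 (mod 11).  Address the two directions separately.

(⟹) This fails: k = 1 gives 1 ≡ 1 (mod 2) but 1 ≡ 1 (mod 11), so the conjunction on the right does not hold.

(⟸) Conversely, if k ≡ 1 (mod 8) and k ≡ 4 (mod 11), then by the Chinese remainder theorem k ≡ 81 (mod 88). Since 81 ≡ 1 (mod 2) and 2 ∣ 88, we get k ≡ 1 (mod 2).

(⇒) fails; (⇐) holds.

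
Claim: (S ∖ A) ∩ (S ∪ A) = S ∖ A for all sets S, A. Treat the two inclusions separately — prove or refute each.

Both inclusions hold; the sets are equal.

(⊆) Let x ∈ (S ∖ A) ∩ (S ∪ A). Then x ∈ S and x ∉ A, from which x ∈ S ∖ A.

(⊇) Let x ∈ S ∖ A. Then x ∈ S and x ∉ A, from which x ∈ (S ∖ A) ∩ (S ∪ A).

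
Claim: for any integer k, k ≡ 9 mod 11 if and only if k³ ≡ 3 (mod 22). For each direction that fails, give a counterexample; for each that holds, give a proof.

(⟸) The residues r modulo 22 with r³ ≡ 3 (mod 22) are exactly {9}, and each is ≡ 9 (mod 11).

(⟹) This fails: take k = 20. Then 20 ≡ 9 (mod 11), but 20³ = 8000 ≡ 14 (mod 22), not 3.

(⇒) fails; (⇐) holds.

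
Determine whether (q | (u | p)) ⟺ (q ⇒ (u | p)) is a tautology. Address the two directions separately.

(→) This fails. Under u = F, p = F, q = T, the left side is true but the right side is false.

(←) This fails. Under u = F, p = F, q = F, the left side is false but the right side is true.

Both directions fail.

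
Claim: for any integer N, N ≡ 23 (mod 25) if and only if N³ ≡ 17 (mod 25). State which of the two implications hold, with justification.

[⇒] Suppose N ≡ 23 (mod 25). Write N = 25j + 23. Then (25j + 23)³ = 15625j³ + 43125j² + 39675j + 12167 = 25(625j³ + 1725j² + 1587j + 486) + 17, so N³ ≡ 17 (mod 25).

[⇐] Conversely, suppose N³ ≡ 17 (mod 25). The only residue r in {0, …, 24} with r³ ≡ 17 (mod 25) is r = 23, so N ≡ 23 (mod 25).

Equivalent; both directions hold.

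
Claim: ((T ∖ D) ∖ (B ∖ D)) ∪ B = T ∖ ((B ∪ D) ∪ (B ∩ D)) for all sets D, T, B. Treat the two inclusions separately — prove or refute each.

(⊆) fails; (⊇) holds.

(⊆) This inclusion fails. Take D = ∅, T = ∅, B = {1}; then 1 ∈ ((T ∖ D) ∖ (B ∖ D)) ∪ B but 1 ∉ T ∖ ((B ∪ D) ∪ (B ∩ D)).

(⊇) Let x ∈ T ∖ ((B ∪ D) ∪ (B ∩ D)). Then x ∈ T and x ∉ D, B, from which x ∈ ((T ∖ D) ∖ (B ∖ D)) ∪ B.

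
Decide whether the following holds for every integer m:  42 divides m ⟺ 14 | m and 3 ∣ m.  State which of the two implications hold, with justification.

Forward direction. If 42 ∣ m, write m = 42q. Since 42 = 3·14, m = 14·(3q), so 14 ∣ m; and since 42 = 14·3, m = 3·(14q), so 3 ∣ m.

Converse. Suppose 14 ∣ m and 3 ∣ m. Any common multiple of 14 and 3 is a multiple of their lcm; here gcd(14, 3) = 1, so lcm(14, 3) = 14·3 = 42, so 42 ∣ m.

Both directions hold.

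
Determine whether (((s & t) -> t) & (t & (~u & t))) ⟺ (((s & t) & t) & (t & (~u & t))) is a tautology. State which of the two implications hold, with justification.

[⇒] This fails. Under u = F, s = F, t = T, the left side is true but the right side is false.

[⇐] Assume the antecedent. If u is true, the antecedent cannot hold. If u is false, the antecedent forces (u = F, s = T, t = T), and the consequent holds there. Either way the consequent holds.

Not equivalent: only (⇐) holds.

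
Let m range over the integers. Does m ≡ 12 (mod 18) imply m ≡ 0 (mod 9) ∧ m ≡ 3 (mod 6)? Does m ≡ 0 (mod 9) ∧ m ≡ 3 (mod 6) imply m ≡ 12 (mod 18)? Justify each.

Neither implication holds.

(⇒) This fails: m = 12 gives 12 ≡ 12 (mod 18) but 12 ≡ 3 (mod 9), so the conjunction on the right does not hold.

(⇐) This fails: m = 9 satisfies both congruences on the right (9 ≡ 0 mod 9 and 9 ≡ 3 mod 6) yet 9 ≡ 9 (mod 18), not 12.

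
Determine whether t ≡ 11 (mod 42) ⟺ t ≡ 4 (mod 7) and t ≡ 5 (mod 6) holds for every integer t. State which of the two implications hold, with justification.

[⇒] Suppose t ≡ 11 (mod 42); write t = 42j + 11. Since 7 ∣ 42, reducing mod 7 gives t ≡ 11 ≡ 4 (mod 7); since 6 ∣ 42, reducing mod 6 gives t ≡ 11 ≡ 5 (mod 6).

[⇐] Conversely, if t ≡ 4 (mod 7) and t ≡ 5 (mod 6), then by the Chinese remainder theorem t ≡ 11 (mod 42). This is exactly t ≡ 11 (mod 42).

Both implications hold.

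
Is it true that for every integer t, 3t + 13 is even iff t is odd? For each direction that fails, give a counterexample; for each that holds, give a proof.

(⇒) Suppose 3t + 13 is even. Since 3 is odd, 3t and t have the same parity, so 3t + 13 ≡ t + 13 (mod 2). As 13 is odd, 3t + 13 is even exactly when t is odd. Thus t is odd.

(⇐) Conversely, suppose t is odd; write t = 2j + 1. Then 3t + 13 = 3·(2j + 1) + 13 = 2·3j + 16, which is even.

Both directions hold; the statement is true.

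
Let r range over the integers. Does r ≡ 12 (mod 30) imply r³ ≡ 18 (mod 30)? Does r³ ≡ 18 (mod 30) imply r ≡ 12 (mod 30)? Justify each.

Equivalent; both directions hold.

(⇐) Suppose r³ ≡ 18 (mod 30). The only residue r in {0, …, 29} with r³ ≡ 18 (mod 30) is r = 12, so r ≡ 12 (mod 30).

(⇒) Suppose r ≡ 12 (mod 30). Write r = 30j + 12. Then (30j + 12)³ = 27000j³ + 32400j² + 12960j + 1728 = 30(900j³ + 1080j² + 432j + 57) + 18, so r³ ≡ 18 (mod 30).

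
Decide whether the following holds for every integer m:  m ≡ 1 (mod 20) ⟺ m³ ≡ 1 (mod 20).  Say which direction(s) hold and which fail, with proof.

Both implications hold.

(⇒) Suppose m ≡ 1 (mod 20). Write m = 20j + 1. Then (20j + 1)³ = 8000j³ + 1200j² + 60j + 1 = 20(400j³ + 60j² + 3j) + 1, so m³ ≡ 1 (mod 20).

(⇐) Conversely, suppose m³ ≡ 1 (mod 20). The only residue r in {0, …, 19} with r³ ≡ 1 (mod 20) is r = 1, so m ≡ 1 (mod 20).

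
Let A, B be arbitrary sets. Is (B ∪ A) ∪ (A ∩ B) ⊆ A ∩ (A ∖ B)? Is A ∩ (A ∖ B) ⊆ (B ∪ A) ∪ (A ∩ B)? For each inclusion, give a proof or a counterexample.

(⊆) This inclusion fails. Take A = ∅, B = {1}; then 1 ∈ (B ∪ A) ∪ (A ∩ B) but 1 ∉ A ∩ (A ∖ B).

(⊇) Let x ∈ A ∩ (A ∖ B). Then x ∈ A and x ∉ B, from which x ∈ (B ∪ A) ∪ (A ∩ B).

Only the reverse inclusion holds.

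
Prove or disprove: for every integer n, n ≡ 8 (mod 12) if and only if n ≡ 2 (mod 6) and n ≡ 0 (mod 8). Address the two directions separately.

Only the reverse direction holds.

(→) This fails: n = 20 gives 20 ≡ 8 (mod 12) but 20 ≡ 4 (mod 8), so the conjunction on the right does not hold.

(←) Conversely, if n ≡ 2 (mod 6) and n ≡ 0 (mod 8), then by the Chinese remainder theorem n ≡ 8 (mod 24). Since 8 ≡ 8 (mod 12) and 12 ∣ 24, we get n ≡ 8 (mod 12).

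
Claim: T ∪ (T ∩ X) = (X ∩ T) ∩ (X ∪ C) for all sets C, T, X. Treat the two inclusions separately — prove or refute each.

(⟹) This inclusion fails. Take C = ∅, T = {1}, X = ∅; then 1 ∈ T ∪ (T ∩ X) but 1 ∉ (X ∩ T) ∩ (X ∪ C).

(⟸) Let x ∈ (X ∩ T) ∩ (X ∪ C). Then either x ∈ T ∩ X and x ∉ C; or x ∈ C ∩ T ∩ X. In each case x ∈ T ∪ (T ∩ X), so (X ∩ T) ∩ (X ∪ C) ⊆ T ∪ (T ∩ X).

Only the reverse inclusion holds.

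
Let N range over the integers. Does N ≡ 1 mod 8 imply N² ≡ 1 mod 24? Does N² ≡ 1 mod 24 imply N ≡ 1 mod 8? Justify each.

(⇒) This fails: take N = 9. Then 9 ≡ 1 (mod 8), but 9² = 81 ≡ 9 (mod 24), not 1.

(⇐) This fails: take N = 5. Then 5² = 25 ≡ 1 (mod 24), yet 5 ≡ 5 (mod 8), not 1.

Neither direction holds.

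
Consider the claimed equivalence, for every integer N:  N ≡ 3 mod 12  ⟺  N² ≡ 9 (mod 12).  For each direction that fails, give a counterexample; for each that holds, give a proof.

The forward direction holds; the converse fails.

(→) Suppose N ≡ 3 mod 12. Write N = 12j + 3. Then (12j + 3)² = 144j² + 72j + 9 = 12(12j² + 6j) + 9, so N² ≡ 9 (mod 12).

(←) This fails: take N = 9. Then 9² = 81 ≡ 9 (mod 12), yet 9 ≡ 9 (mod 12), not 3.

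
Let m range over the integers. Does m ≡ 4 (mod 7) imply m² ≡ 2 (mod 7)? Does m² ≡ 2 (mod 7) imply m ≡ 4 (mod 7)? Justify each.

Forward direction. Suppose m ≡ 4 (mod 7). Write m = 7j + 4. Then (7j + 4)² = 49j² + 56j + 16 = 7(7j² + 8j + 2) + 2, so m² ≡ 2 (mod 7).

Converse. This fails: take m = 3. Then 3² = 9 ≡ 2 (mod 7), yet 3 ≡ 3 (mod 7), not 4.

(⇒) holds; (⇐) fails.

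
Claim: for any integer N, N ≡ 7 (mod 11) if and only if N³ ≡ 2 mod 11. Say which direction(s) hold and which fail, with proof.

Both directions hold; the statement is true.

[⇒] Suppose N ≡ 7 (mod 11). Write N = 11j + 7. Then (11j + 7)³ = 1331j³ + 2541j² + 1617j + 343 = 11(121j³ + 231j² + 147j + 31) + 2, so N³ ≡ 2 (mod 11).

[⇐] For the converse, argue contrapositively. If N ≢ 7 (mod 11), then N is congruent to one of 0, 1, 2, 3, 4, 5, 6, 8, 9, 10 modulo 11, and these give N³ ≡ 0, 1, 8, 5, 9, 4, 7, 6, 3, 10 respectively — never 2.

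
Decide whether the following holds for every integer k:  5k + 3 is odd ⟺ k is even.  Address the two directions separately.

The biconditional holds.

(⇒) Suppose 5k + 3 is odd. Since 5 is odd, 5k and k have the same parity, so 5k + 3 ≡ k + 3 (mod 2). As 3 is odd, 5k + 3 is odd exactly when k is even. Thus k is even.

(⇐) Conversely, suppose k is even; write k = 2j. Then 5k + 3 = 5·(2j) + 3 = 2·5j + 3, which is odd.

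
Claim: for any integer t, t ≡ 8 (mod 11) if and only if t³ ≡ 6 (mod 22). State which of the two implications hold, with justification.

Only the reverse direction holds.

(⇒) This fails: take t = 19. Then 19 ≡ 8 (mod 11), but 19³ = 6859 ≡ 17 (mod 22), not 6.

(⇐) Conversely, the residues r modulo 22 with r³ ≡ 6 (mod 22) are exactly {8}, and each is ≡ 8 (mod 11).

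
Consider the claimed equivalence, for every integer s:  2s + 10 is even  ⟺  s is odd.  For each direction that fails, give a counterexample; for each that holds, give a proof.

(⟹) This fails: take s = 2. Then 2s + 10 = 14, which is even, yet s = 2 is even, not odd.

(⟸) Suppose s is odd. Since 2 is even, 2s is even for every s, so 2s + 10 has the same parity as 10, which is even. Hence 2s + 10 is even.

Only the reverse direction holds.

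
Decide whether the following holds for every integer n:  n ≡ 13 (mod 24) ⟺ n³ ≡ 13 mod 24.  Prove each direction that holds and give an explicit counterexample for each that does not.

(⇒) Suppose n ≡ 13 (mod 24). Write n = 24j + 13. Then (24j + 13)³ = 13824j³ + 22464j² + 12168j + 2197 = 24(576j³ + 936j² + 507j + 91) + 13, so n³ ≡ 13 (mod 24).

(⇐) Conversely, suppose n³ ≡ 13 (mod 24). The only residue r in {0, …, 23} with r³ ≡ 13 (mod 24) is r = 13, so n ≡ 13 (mod 24).

Both directions hold.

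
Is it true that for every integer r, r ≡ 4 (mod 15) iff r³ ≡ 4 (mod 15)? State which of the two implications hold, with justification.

(⟸) Suppose r³ ≡ 4 (mod 15). The only residue r in {0, …, 14} with r³ ≡ 4 (mod 15) is r = 4, so r ≡ 4 (mod 15).

(⟹) Suppose r ≡ 4 (mod 15). Write r = 15j + 4. Then (15j + 4)³ = 3375j³ + 2700j² + 720j + 64 = 15(225j³ + 180j² + 48j + 4) + 4, so r³ ≡ 4 (mod 15).

Both directions hold.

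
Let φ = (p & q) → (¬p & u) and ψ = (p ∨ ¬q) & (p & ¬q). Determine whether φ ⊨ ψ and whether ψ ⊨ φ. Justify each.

The forward direction fails; the converse holds.

(⟹) This fails. Under q = F, u = F, p = F, the left side is true but the right side is false.

(⟸) Assume the antecedent. If q is true, the antecedent cannot hold. If q is false, (p & q) → (¬p & u) reduces to true regardless of the other variables. Either way (p & q) → (¬p & u) holds.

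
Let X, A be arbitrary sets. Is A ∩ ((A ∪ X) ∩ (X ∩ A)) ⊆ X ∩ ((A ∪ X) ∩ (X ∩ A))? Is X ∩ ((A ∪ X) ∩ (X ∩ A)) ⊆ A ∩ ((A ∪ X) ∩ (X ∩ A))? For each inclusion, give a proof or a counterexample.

(⟹) Let x ∈ A ∩ ((A ∪ X) ∩ (X ∩ A)). Then x ∈ X ∩ A, from which x ∈ X ∩ ((A ∪ X) ∩ (X ∩ A)).

(⟸) Let x ∈ X ∩ ((A ∪ X) ∩ (X ∩ A)). Then x ∈ X ∩ A, from which x ∈ A ∩ ((A ∪ X) ∩ (X ∩ A)).

Both inclusions hold.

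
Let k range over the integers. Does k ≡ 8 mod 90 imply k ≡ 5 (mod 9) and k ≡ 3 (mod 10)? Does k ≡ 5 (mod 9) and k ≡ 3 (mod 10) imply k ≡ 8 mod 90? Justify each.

Neither implication holds.

Forward direction. This fails: k = 8 gives 8 ≡ 8 (mod 90) but 8 ≡ 8 (mod 9), so the conjunction on the right does not hold.

Converse. This fails: k = 23 satisfies both congruences on the right (23 ≡ 5 mod 9 and 23 ≡ 3 mod 10) yet 23 ≡ 23 (mod 90), not 8.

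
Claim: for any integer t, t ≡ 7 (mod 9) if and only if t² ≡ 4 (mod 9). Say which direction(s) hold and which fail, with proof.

(⇐) This fails: take t = 2. Then 2² = 4 ≡ 4 (mod 9), yet 2 ≡ 2 (mod 9), not 7.

(⇒) Suppose t ≡ 7 (mod 9). Write t = 9j + 7. Then (9j + 7)² = 81j² + 126j + 49 = 9(9j² + 14j + 5) + 4, so t² ≡ 4 (mod 9).

(⇒) holds; (⇐) fails.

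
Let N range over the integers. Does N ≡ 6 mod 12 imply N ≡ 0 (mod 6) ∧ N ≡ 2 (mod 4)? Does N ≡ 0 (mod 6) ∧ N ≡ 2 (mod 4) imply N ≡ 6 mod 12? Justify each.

Both implications hold.

[⇒] Suppose N ≡ 6 (mod 12); write N = 12j + 6. Since 6 ∣ 12, reducing mod 6 gives N ≡ 6 ≡ 0 (mod 6); since 4 ∣ 12, reducing mod 4 gives N ≡ 6 ≡ 2 (mod 4).

[⇐] Conversely, if N ≡ 0 (mod 6) and N ≡ 2 (mod 4), then by the Chinese remainder theorem N ≡ 6 (mod 12). This is exactly N ≡ 6 (mod 12).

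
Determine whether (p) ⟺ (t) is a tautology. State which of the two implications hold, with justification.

Both directions fail.

[⇒] This fails. Under t = F, p = T, the left side is true but the right side is false.

[⇐] This fails. Under t = T, p = F, the left side is false but the right side is true.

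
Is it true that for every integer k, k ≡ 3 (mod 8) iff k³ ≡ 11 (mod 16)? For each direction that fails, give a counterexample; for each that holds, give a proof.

Only the converse holds.

(→) This fails: take k = 11. Then 11 ≡ 3 (mod 8), but 11³ = 1331 ≡ 3 (mod 16), not 11.

(←) Conversely, the residues r modulo 16 with r³ ≡ 11 (mod 16) are exactly {3}, and each is ≡ 3 (mod 8).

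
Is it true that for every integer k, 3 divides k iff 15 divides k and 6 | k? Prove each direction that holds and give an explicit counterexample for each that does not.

[⇒] This fails: take k = 3. Certainly 3 ∣ 3, but 15 ∤ 3.

[⇐] Suppose 15 ∣ k and 6 ∣ k. Any common multiple of 15 and 6 is a multiple of their lcm; here lcm(15, 6) = 15·6/gcd(15, 6) = 90/3 = 30, so 30 ∣ k. Since 3 ∣ 30, it follows that 3 ∣ k.

The forward direction fails; the converse holds.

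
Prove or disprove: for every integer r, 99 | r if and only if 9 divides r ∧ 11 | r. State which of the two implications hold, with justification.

Both directions hold; the statement is true.

(⟹) If 99 ∣ r, write r = 99q. Since 99 = 11·9, r = 9·(11q), so 9 ∣ r; and since 99 = 9·11, r = 11·(9q), so 11 ∣ r.

(⟸) Suppose 9 ∣ r and 11 ∣ r. Any common multiple of 9 and 11 is a multiple of their lcm; here gcd(9, 11) = 1, so lcm(9, 11) = 9·11 = 99, so 99 ∣ r.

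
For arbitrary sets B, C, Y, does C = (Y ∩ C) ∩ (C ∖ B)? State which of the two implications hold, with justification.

(⊆) fails; (⊇) holds.

(⟹) This inclusion fails. Take B = ∅, C = {1}, Y = ∅; then 1 ∈ C but 1 ∉ (Y ∩ C) ∩ (C ∖ B).

(⟸) Let x ∈ (Y ∩ C) ∩ (C ∖ B). Then x ∈ C ∩ Y and x ∉ B, from which x ∈ C.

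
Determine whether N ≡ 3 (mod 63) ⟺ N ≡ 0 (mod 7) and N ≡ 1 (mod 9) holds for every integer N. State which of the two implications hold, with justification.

(⟹) This fails: N = 3 gives 3 ≡ 3 (mod 63) but 3 ≡ 3 (mod 7), so the conjunction on the right does not hold.

(⟸) This fails: N = 28 satisfies both congruences on the right (28 ≡ 0 mod 7 and 28 ≡ 1 mod 9) yet 28 ≡ 28 (mod 63), not 3.

Both directions fail.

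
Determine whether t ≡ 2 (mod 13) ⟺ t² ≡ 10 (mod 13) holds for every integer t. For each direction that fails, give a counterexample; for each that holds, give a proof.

Both directions fail.

Forward direction. This fails: take t = 2. Then 2 ≡ 2 (mod 13), but 2² = 4 ≡ 4 (mod 13), not 10.

Converse. This fails: take t = 6. Then 6² = 36 ≡ 10 (mod 13), yet 6 ≡ 6 (mod 13), not 2.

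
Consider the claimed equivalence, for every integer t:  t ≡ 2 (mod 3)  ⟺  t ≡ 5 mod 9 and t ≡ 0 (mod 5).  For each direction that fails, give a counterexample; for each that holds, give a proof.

(→) This fails: t = 32 gives 32 ≡ 2 (mod 3) but 32 ≡ 2 (mod 5), so the conjunction on the right does not hold.

(←) Conversely, if t ≡ 5 (mod 9) and t ≡ 0 (mod 5), then by the Chinese remainder theorem t ≡ 5 (mod 45). Since 5 ≡ 2 (mod 3) and 3 ∣ 45, we get t ≡ 2 (mod 3).

Only the reverse direction holds.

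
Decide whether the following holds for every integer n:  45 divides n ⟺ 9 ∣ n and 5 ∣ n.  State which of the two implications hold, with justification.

Both implications hold.

(→) If 45 ∣ n, write n = 45q. Since 45 = 5·9, n = 9·(5q), so 9 ∣ n; and since 45 = 9·5, n = 5·(9q), so 5 ∣ n.

(←) Suppose 9 ∣ n and 5 ∣ n. Any common multiple of 9 and 5 is a multiple of their lcm; here gcd(9, 5) = 1, so lcm(9, 5) = 9·5 = 45, so 45 ∣ n.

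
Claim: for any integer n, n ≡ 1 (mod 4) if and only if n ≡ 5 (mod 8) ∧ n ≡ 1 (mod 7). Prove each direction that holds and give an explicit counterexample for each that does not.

(⇒) fails; (⇐) holds.

[⇒] This fails: n = 1 gives 1 ≡ 1 (mod 4) but 1 ≡ 1 (mod 8), so the conjunction on the right does not hold.

[⇐] Conversely, if n ≡ 5 (mod 8) and n ≡ 1 (mod 7), then by the Chinese remainder theorem n ≡ 29 (mod 56). Since 29 ≡ 1 (mod 4) and 4 ∣ 56, we get n ≡ 1 (mod 4).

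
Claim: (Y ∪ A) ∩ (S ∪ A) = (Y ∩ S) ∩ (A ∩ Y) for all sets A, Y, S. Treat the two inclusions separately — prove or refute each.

(⊆) This inclusion fails. Take A = {1}, Y = ∅, S = ∅; then 1 ∈ (Y ∪ A) ∩ (S ∪ A) but 1 ∉ (Y ∩ S) ∩ (A ∩ Y).

(⊇) Let x ∈ (Y ∩ S) ∩ (A ∩ Y). Then x ∈ A ∩ Y ∩ S, from which x ∈ (Y ∪ A) ∩ (S ∪ A).

(⊆) fails; (⊇) holds.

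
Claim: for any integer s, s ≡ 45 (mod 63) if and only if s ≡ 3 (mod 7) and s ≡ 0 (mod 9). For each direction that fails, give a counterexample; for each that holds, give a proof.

(⟸) If s ≡ 3 (mod 7) and s ≡ 0 (mod 9), then by the Chinese remainder theorem s ≡ 45 (mod 63). This is exactly s ≡ 45 (mod 63).

(⟹) Suppose s ≡ 45 (mod 63); write s = 63j + 45. Since 7 ∣ 63, reducing mod 7 gives s ≡ 45 ≡ 3 (mod 7); since 9 ∣ 63, reducing mod 9 gives s ≡ 45 ≡ 0 (mod 9).

Both implications hold.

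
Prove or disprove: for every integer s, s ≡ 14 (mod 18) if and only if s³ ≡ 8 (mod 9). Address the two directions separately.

Only the forward direction holds.

(⟹) Suppose s ≡ 14 (mod 18). Then s³ ≡ 14³ = 2744 (mod 18), and since 9 ∣ 18, also s³ ≡ 8 (mod 9).

(⟸) This fails: take s = 2. Then 2³ = 8 ≡ 8 (mod 9), yet 2 ≡ 2 (mod 18), not 14.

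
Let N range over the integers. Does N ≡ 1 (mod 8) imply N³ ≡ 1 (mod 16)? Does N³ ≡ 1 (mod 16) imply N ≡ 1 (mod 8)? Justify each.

(⟹) This fails: take N = 9. Then 9 ≡ 1 (mod 8), but 9³ = 729 ≡ 9 (mod 16), not 1.

(⟸) Conversely, the residues r modulo 16 with r³ ≡ 1 (mod 16) are exactly {1}, and each is ≡ 1 (mod 8).

(⇒) fails; (⇐) holds.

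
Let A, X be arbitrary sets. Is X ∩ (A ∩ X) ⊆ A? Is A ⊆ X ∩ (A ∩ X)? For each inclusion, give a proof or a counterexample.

(⊆) Let x ∈ X ∩ (A ∩ X). Then x ∈ A ∩ X, from which x ∈ A.

(⊇) This inclusion fails. Take A = {1}, X = ∅; then 1 ∈ A but 1 ∉ X ∩ (A ∩ X).

Only the forward inclusion holds.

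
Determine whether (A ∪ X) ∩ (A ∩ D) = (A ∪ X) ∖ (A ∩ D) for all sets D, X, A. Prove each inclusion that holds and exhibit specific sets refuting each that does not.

(⊆) This inclusion fails. Take D = {1}, X = ∅, A = {1}; then 1 ∈ (A ∪ X) ∩ (A ∩ D) but 1 ∉ (A ∪ X) ∖ (A ∩ D).

(⊇) This inclusion fails. Take D = ∅, X = {1}, A = ∅; then 1 ∈ (A ∪ X) ∖ (A ∩ D) but 1 ∉ (A ∪ X) ∩ (A ∩ D).

Both inclusions fail.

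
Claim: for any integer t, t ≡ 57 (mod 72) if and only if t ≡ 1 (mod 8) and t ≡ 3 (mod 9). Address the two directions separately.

Converse. If t ≡ 1 (mod 8) and t ≡ 3 (mod 9), then by the Chinese remainder theorem t ≡ 57 (mod 72). This is exactly t ≡ 57 (mod 72).

Forward direction. Suppose t ≡ 57 (mod 72); write t = 72j + 57. Since 8 ∣ 72, reducing mod 8 gives t ≡ 57 ≡ 1 (mod 8); since 9 ∣ 72, reducing mod 9 gives t ≡ 57 ≡ 3 (mod 9).

The biconditional holds.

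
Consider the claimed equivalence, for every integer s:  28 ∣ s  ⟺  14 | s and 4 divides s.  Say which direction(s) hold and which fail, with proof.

[⇐] Suppose 14 ∣ s and 4 ∣ s. Any common multiple of 14 and 4 is a multiple of their lcm; here lcm(14, 4) = 14·4/gcd(14, 4) = 56/2 = 28, so 28 ∣ s.

[⇒] If 28 ∣ s, write s = 28q. Since 28 = 2·14, s = 14·(2q), so 14 ∣ s; and since 28 = 7·4, s = 4·(7q), so 4 ∣ s.

Equivalent; both directions hold.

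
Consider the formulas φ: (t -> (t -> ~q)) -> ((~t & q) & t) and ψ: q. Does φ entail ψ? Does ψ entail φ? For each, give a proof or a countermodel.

Converse. This fails. Under t = F, q = T, the left side is false but the right side is true.

Forward direction. Assume the antecedent. If t is true, the antecedent forces (t = T, q = T), and q holds there. If t is false, the antecedent cannot hold. Either way q holds.

Not equivalent: only (⇒) holds.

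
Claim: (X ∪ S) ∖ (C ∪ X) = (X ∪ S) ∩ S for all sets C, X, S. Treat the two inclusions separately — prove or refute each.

Only the forward inclusion holds.

Forward inclusion. Let x ∈ (X ∪ S) ∖ (C ∪ X). Then x ∈ S and x ∉ C, X, from which x ∈ (X ∪ S) ∩ S.

Reverse inclusion. This inclusion fails. Take C = {1}, X = ∅, S = {1}; then 1 ∈ (X ∪ S) ∩ S but 1 ∉ (X ∪ S) ∖ (C ∪ X).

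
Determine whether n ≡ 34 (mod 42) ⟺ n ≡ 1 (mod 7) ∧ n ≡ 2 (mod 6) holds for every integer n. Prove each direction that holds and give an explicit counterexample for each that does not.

[⇒] This fails: n = 34 gives 34 ≡ 34 (mod 42) but 34 ≡ 6 (mod 7), so the conjunction on the right does not hold.

[⇐] This fails: n = 8 satisfies both congruences on the right (8 ≡ 1 mod 7 and 8 ≡ 2 mod 6) yet 8 ≡ 8 (mod 42), not 34.

(⇒) fails and (⇐) fails.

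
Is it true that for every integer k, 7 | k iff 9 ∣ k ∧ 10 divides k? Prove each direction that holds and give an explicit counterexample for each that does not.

(⇒) fails and (⇐) fails.

(→) This fails: take k = 7. Certainly 7 ∣ 7, but 9 ∤ 7.

(←) This fails: take k = 90. Both 9 ∣ 90 and 10 ∣ 90, yet 90 is not a multiple of 7 (since 90 = 12·7 + 6), so 7 ∤ 90.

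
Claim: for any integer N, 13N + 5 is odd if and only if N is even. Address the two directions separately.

Both implications hold.

Forward direction. Suppose 13N + 5 is odd. Since 13 is odd, 13N and N have the same parity, so 13N + 5 ≡ N + 5 (mod 2). As 5 is odd, 13N + 5 is odd exactly when N is even. Thus N is even.

Converse. Suppose N is even; write N = 2j. Then 13N + 5 = 13·(2j) + 5 = 2·13j + 5, which is odd.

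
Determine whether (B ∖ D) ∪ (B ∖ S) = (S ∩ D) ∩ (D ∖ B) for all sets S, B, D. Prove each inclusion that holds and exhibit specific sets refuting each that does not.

(⊆) This inclusion fails. Take S = ∅, B = {1}, D = ∅; then 1 ∈ (B ∖ D) ∪ (B ∖ S) but 1 ∉ (S ∩ D) ∩ (D ∖ B).

(⊇) This inclusion fails. Take S = {1}, B = ∅, D = {1}; then 1 ∈ (S ∩ D) ∩ (D ∖ B) but 1 ∉ (B ∖ D) ∪ (B ∖ S).

(⊆) fails and (⊇) fails.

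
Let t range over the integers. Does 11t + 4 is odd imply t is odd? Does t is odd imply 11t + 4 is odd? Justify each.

Both directions hold.

(⟸) Suppose t is odd; write t = 2j + 1. Then 11t + 4 = 11·(2j + 1) + 4 = 2·11j + 15, which is odd.

(⟹) Suppose 11t + 4 is odd. Since 11 is odd, 11t and t have the same parity, so 11t + 4 ≡ t + 4 (mod 2). As 4 is even, 11t + 4 is odd exactly when t is odd. Thus t is odd.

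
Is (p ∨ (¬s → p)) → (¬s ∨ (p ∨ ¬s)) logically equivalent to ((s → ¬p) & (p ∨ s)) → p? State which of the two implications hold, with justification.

(⇒) Assume the antecedent. If s is true, the antecedent forces (s = T, p = T), and ((s → ¬p) & (p ∨ s)) → p holds there. If s is false, ((s → ¬p) & (p ∨ s)) → p reduces to true regardless of the other variables. Either way ((s → ¬p) & (p ∨ s)) → p holds.

(⇐) Assume the antecedent. If s is true, the antecedent forces (s = T, p = T), and the consequent holds there. If s is false, the consequent reduces to true regardless of the other variables. Either way the consequent holds.

Both implications hold.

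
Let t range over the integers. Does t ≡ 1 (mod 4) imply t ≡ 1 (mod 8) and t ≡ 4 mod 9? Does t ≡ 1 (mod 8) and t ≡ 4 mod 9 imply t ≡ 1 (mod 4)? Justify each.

(→) This fails: t = 1 gives 1 ≡ 1 (mod 4) but 1 ≡ 1 (mod 9), so the conjunction on the right does not hold.

(←) Conversely, if t ≡ 1 (mod 8) and t ≡ 4 (mod 9), then by the Chinese remainder theorem t ≡ 49 (mod 72). Since 49 ≡ 1 (mod 4) and 4 ∣ 72, we get t ≡ 1 (mod 4).

The forward direction fails; the converse holds.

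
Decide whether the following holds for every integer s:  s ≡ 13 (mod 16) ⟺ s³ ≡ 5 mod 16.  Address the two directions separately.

Both directions hold; the statement is true.

(⇐) Suppose s³ ≡ 5 (mod 16). The only residue r in {0, …, 15} with r³ ≡ 5 (mod 16) is r = 13, so s ≡ 13 (mod 16).

(⇒) Suppose s ≡ 13 (mod 16). Write s = 16j + 13. Then (16j + 13)³ = 4096j³ + 9984j² + 8112j + 2197 = 16(256j³ + 624j² + 507j + 137) + 5, so s³ ≡ 5 (mod 16).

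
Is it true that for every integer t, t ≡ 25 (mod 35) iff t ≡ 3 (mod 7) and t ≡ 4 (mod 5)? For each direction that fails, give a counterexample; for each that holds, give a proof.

[⇒] This fails: t = 25 gives 25 ≡ 25 (mod 35) but 25 ≡ 4 (mod 7), so the conjunction on the right does not hold.

[⇐] This fails: t = 24 satisfies both congruences on the right (24 ≡ 3 mod 7 and 24 ≡ 4 mod 5) yet 24 ≡ 24 (mod 35), not 25.

Neither direction holds.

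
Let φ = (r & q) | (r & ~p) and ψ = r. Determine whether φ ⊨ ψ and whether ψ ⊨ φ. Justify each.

[⇒] Assume the antecedent. If q is true, the antecedent forces (q = T, p = F, r = T) or (q = T, p = T, r = T), and r holds there. If q is false, the antecedent forces (q = F, p = F, r = T), and r holds there. Either way r holds.

[⇐] This fails. Under q = F, p = T, r = T, the left side is false but the right side is true.

Only the forward direction holds.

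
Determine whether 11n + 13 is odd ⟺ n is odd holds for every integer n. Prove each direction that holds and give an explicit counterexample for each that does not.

(→) This fails: n = 0 gives 11n + 13 = 13, which is odd, but 0 is even, not odd.

(←) This also fails: n = 3 is odd, but 11n + 13 = 46 is even, not odd.

Neither direction holds.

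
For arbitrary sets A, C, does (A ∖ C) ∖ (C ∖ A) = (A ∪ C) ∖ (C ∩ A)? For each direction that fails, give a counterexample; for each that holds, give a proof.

(⟹) Let x ∈ (A ∖ C) ∖ (C ∖ A). Then x ∈ A and x ∉ C, from which x ∈ (A ∪ C) ∖ (C ∩ A).

(⟸) This inclusion fails. Take A = ∅, C = {1}; then 1 ∈ (A ∪ C) ∖ (C ∩ A) but 1 ∉ (A ∖ C) ∖ (C ∖ A).

Only the forward inclusion holds.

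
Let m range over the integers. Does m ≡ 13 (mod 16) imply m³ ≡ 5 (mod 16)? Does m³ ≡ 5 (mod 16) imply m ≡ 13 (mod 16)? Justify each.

(⇒) Suppose m ≡ 13 (mod 16). Write m = 16j + 13. Then (16j + 13)³ = 4096j³ + 9984j² + 8112j + 2197 = 16(256j³ + 624j² + 507j + 137) + 5, so m³ ≡ 5 (mod 16).

(⇐) Conversely, suppose m³ ≡ 5 (mod 16). The only residue r in {0, …, 15} with r³ ≡ 5 (mod 16) is r = 13, so m ≡ 13 (mod 16).

Both implications hold.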